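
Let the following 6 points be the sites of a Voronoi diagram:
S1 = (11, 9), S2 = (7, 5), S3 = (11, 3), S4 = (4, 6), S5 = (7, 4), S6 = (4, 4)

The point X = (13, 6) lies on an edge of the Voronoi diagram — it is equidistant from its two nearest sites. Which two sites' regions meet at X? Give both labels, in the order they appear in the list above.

S1 and S3

Squared distances from X to each site:
|XS1|² = (13−11)² + (6−9)² = 4 + 9 = 13
|XS2|² = (13−7)² + (6−5)² = 36 + 1 = 37
|XS3|² = (13−11)² + (6−3)² = 4 + 9 = 13
|XS4|² = (13−4)² + (6−6)² = 81 + 0 = 81
|XS5|² = (13−7)² + (6−4)² = 36 + 4 = 40
|XS6|² = (13−4)² + (6−4)² = 81 + 4 = 85
X is equidistant from S1 and S3 (both at squared distance 13), and every other site is strictly farther — so X lies on the S1–S3 Voronoi edge.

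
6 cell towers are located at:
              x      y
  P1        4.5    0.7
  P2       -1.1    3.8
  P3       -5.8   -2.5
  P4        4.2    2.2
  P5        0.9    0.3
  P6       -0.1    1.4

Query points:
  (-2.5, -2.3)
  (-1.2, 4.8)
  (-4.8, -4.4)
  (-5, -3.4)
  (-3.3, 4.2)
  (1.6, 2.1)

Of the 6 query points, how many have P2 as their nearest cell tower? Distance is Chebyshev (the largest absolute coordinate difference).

2

(-2.5, -2.3) — d to each: P1:7, P2:6.1, P3:3.3, P4:6.7, P5:3.4, P6:3.7 → nearest is P3
(-1.2, 4.8) — d to each: P1:5.7, P2:1, P3:7.3, P4:5.4, P5:4.5, P6:3.4 → nearest is P2
(-4.8, -4.4) — d to each: P1:9.3, P2:8.2, P3:1.9, P4:9, P5:5.7, P6:5.8 → nearest is P3
(-5, -3.4) — d to each: P1:9.5, P2:7.2, P3:0.9, P4:9.2, P5:5.9, P6:4.9 → nearest is P3
(-3.3, 4.2) — d to each: P1:7.8, P2:2.2, P3:6.7, P4:7.5, P5:4.2, P6:3.2 → nearest is P2
(1.6, 2.1) — d to each: P1:2.9, P2:2.7, P3:7.4, P4:2.6, P5:1.8, P6:1.7 → nearest is P6
2 of the 6 points have P2 as nearest.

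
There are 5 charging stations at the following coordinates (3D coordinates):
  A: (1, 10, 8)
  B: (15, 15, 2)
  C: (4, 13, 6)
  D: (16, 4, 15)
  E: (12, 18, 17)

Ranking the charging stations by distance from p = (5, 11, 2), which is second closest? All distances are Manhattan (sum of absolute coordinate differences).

d(p,A) = |5−1| + |11−10| + |2−8| = 4 + 1 + 6 = 11
d(p,B) = |5−15| + |11−15| + |2−2| = 10 + 4 + 0 = 14
d(p,C) = |5−4| + |11−13| + |2−6| = 1 + 2 + 4 = 7
d(p,D) = |5−16| + |11−4| + |2−15| = 11 + 7 + 13 = 31
d(p,E) = |5−12| + |11−18| + |2−17| = 7 + 7 + 15 = 29
Sorted ascending: C, A, B, … — the second-nearest is A.

A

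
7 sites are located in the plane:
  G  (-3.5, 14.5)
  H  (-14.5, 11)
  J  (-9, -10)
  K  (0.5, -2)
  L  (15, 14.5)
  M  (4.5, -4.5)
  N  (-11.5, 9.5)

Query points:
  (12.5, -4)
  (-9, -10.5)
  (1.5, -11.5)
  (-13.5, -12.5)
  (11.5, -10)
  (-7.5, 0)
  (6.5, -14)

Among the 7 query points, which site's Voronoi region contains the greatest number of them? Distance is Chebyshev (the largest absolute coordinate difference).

M

(12.5, -4) — d to each: G:18.5, H:27, J:21.5, K:12, L:18.5, M:8, N:24 → nearest is M
(-9, -10.5) — d to each: G:25, H:21.5, J:0.5, K:9.5, L:25, M:13.5, N:20 → nearest is J
(1.5, -11.5) — d to each: G:26, H:22.5, J:10.5, K:9.5, L:26, M:7, N:21 → nearest is M
(-13.5, -12.5) — d to each: G:27, H:23.5, J:4.5, K:14, L:28.5, M:18, N:22 → nearest is J
(11.5, -10) — d to each: G:24.5, H:26, J:20.5, K:11, L:24.5, M:7, N:23 → nearest is M
(-7.5, 0) — d to each: G:14.5, H:11, J:10, K:8, L:22.5, M:12, N:9.5 → nearest is K
(6.5, -14) — d to each: G:28.5, H:25, J:15.5, K:12, L:28.5, M:9.5, N:23.5 → nearest is M
Tally — J:2, K:1, M:4. M captures the most (4).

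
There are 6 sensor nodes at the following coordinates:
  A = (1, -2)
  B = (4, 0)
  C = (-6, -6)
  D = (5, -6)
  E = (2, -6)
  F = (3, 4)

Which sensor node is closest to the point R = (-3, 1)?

A

Squared Euclidean distances:
|RA|² = (-3−1)² + (1−(-2))² = 16 + 9 = 25
|RB|² = (-3−4)² + (1−0)² = 49 + 1 = 50
|RC|² = (-3−(-6))² + (1−(-6))² = 9 + 49 = 58
|RD|² = (-3−5)² + (1−(-6))² = 64 + 49 = 113
|RE|² = (-3−2)² + (1−(-6))² = 25 + 49 = 74
|RF|² = (-3−3)² + (1−4)² = 36 + 9 = 45
A is nearest.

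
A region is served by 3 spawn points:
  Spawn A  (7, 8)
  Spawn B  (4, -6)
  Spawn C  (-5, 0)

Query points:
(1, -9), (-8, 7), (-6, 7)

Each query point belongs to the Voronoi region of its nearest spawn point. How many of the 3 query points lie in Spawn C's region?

(1, -9) — d² to each: Spawn A:325, Spawn B:18, Spawn C:117 → nearest is Spawn B
(-8, 7) — d² to each: Spawn A:226, Spawn B:313, Spawn C:58 → nearest is Spawn C
(-6, 7) — d² to each: Spawn A:170, Spawn B:269, Spawn C:50 → nearest is Spawn C
2 of the 3 points have Spawn C as nearest.

2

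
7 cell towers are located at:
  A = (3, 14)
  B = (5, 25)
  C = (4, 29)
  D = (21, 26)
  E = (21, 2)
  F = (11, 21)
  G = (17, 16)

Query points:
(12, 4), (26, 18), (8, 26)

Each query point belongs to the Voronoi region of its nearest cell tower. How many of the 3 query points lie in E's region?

1

(12, 4) — d² to each: A:181, B:490, C:689, D:565, E:85, F:290, G:169 → nearest is E
(26, 18) — d² to each: A:545, B:490, C:605, D:89, E:281, F:234, G:85 → nearest is G
(8, 26) — d² to each: A:169, B:10, C:25, D:169, E:745, F:34, G:181 → nearest is B
1 of the 3 points has E as nearest.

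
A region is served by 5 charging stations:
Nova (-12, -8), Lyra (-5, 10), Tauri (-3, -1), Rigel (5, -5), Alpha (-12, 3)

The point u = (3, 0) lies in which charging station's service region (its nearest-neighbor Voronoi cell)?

Compare squared distances (the ordering matches that of the actual distances):
d²(u, Nova) = (3−(-12))² + (0−(-8))² = 225 + 64 = 289
d²(u, Lyra) = (3−(-5))² + (0−10)² = 64 + 100 = 164
d²(u, Tauri) = (3−(-3))² + (0−(-1))² = 36 + 1 = 37
d²(u, Rigel) = (3−5)² + (0−(-5))² = 4 + 25 = 29
d²(u, Alpha) = (3−(-12))² + (0−3)² = 225 + 9 = 234
Rigel is nearest.

Rigel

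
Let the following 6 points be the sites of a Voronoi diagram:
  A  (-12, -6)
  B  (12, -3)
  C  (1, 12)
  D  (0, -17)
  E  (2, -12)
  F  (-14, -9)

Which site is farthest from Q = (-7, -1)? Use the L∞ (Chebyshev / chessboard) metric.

B

d(Q,A) = max(5, 5) = 5
d(Q,B) = max(19, 2) = 19
d(Q,C) = max(8, 13) = 13
d(Q,D) = max(7, 16) = 16
d(Q,E) = max(9, 11) = 11
d(Q,F) = max(7, 8) = 8
The largest is to B.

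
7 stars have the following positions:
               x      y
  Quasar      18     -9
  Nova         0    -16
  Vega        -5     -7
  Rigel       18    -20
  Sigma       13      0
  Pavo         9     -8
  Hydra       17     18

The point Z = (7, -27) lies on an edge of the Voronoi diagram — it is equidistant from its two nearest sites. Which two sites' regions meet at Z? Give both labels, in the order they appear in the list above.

Nova and Rigel

Squared distances from Z to each site:
d²(Z, Quasar) = 121 + 324 = 445
d²(Z, Nova) = 49 + 121 = 170
d²(Z, Vega) = 144 + 400 = 544
d²(Z, Rigel) = 121 + 49 = 170
d²(Z, Sigma) = 36 + 729 = 765
d²(Z, Pavo) = 4 + 361 = 365
d²(Z, Hydra) = 100 + 2025 = 2125
Z is equidistant from Nova and Rigel (both at squared distance 170), and every other site is strictly farther — so Z lies on the Nova–Rigel Voronoi edge.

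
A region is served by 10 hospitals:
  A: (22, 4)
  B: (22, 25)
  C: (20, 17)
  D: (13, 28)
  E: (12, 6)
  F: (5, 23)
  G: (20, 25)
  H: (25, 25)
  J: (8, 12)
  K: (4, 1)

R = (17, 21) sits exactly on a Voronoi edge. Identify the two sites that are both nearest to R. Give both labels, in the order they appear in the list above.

C and G

Squared distances from R to each site:
|RA|² = (17−22)² + (21−4)² = 25 + 289 = 314
|RB|² = (17−22)² + (21−25)² = 25 + 16 = 41
|RC|² = (17−20)² + (21−17)² = 9 + 16 = 25
|RD|² = (17−13)² + (21−28)² = 16 + 49 = 65
|RE|² = (17−12)² + (21−6)² = 25 + 225 = 250
|RF|² = (17−5)² + (21−23)² = 144 + 4 = 148
|RG|² = (17−20)² + (21−25)² = 9 + 16 = 25
|RH|² = (17−25)² + (21−25)² = 64 + 16 = 80
|RJ|² = (17−8)² + (21−12)² = 81 + 81 = 162
|RK|² = (17−4)² + (21−1)² = 169 + 400 = 569
R is equidistant from C and G (both at squared distance 25), and every other site is strictly farther — so R lies on the C–G Voronoi edge.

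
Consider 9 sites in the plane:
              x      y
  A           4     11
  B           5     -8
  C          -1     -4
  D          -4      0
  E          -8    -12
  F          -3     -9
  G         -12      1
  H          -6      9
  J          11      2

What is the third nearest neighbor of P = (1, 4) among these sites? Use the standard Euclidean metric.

C

Squared Euclidean distances:
|PA|² = (1−4)² + (4−11)² = 9 + 49 = 58
|PB|² = (1−5)² + (4−(-8))² = 16 + 144 = 160
|PC|² = (1−(-1))² + (4−(-4))² = 4 + 64 = 68
|PD|² = (1−(-4))² + (4−0)² = 25 + 16 = 41
|PE|² = (1−(-8))² + (4−(-12))² = 81 + 256 = 337
|PF|² = (1−(-3))² + (4−(-9))² = 16 + 169 = 185
|PG|² = (1−(-12))² + (4−1)² = 169 + 9 = 178
|PH|² = (1−(-6))² + (4−9)² = 49 + 25 = 74
|PJ|² = (1−11)² + (4−2)² = 100 + 4 = 104
Sorted ascending: D, A, C, H, … — the third-nearest is C.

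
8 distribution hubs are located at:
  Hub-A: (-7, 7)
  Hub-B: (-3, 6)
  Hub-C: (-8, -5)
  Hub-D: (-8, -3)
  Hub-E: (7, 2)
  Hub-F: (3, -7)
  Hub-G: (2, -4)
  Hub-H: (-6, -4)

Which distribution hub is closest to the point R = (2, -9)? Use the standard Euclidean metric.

Compare squared distances (the ordering matches that of the actual distances):
d²(R, Hub-A) = (2−(-7))² + (-9−7)² = 81 + 256 = 337
d²(R, Hub-B) = (2−(-3))² + (-9−6)² = 25 + 225 = 250
d²(R, Hub-C) = (2−(-8))² + (-9−(-5))² = 100 + 16 = 116
d²(R, Hub-D) = (2−(-8))² + (-9−(-3))² = 100 + 36 = 136
d²(R, Hub-E) = (2−7)² + (-9−2)² = 25 + 121 = 146
d²(R, Hub-F) = (2−3)² + (-9−(-7))² = 1 + 4 = 5
d²(R, Hub-G) = (2−2)² + (-9−(-4))² = 0 + 25 = 25
d²(R, Hub-H) = (2−(-6))² + (-9−(-4))² = 64 + 25 = 89
Hub-F is nearest.

Hub-F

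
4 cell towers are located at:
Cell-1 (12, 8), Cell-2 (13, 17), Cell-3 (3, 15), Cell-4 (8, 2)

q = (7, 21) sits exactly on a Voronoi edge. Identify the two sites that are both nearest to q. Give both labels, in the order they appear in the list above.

Cell-2 and Cell-3

Squared distances from q to each site:
d²(q, Cell-1) = (7−12)² + (21−8)² = 25 + 169 = 194
d²(q, Cell-2) = (7−13)² + (21−17)² = 36 + 16 = 52
d²(q, Cell-3) = (7−3)² + (21−15)² = 16 + 36 = 52
d²(q, Cell-4) = (7−8)² + (21−2)² = 1 + 361 = 362
q is equidistant from Cell-2 and Cell-3 (both at squared distance 52), and every other site is strictly farther — so q lies on the Cell-2–Cell-3 Voronoi edge.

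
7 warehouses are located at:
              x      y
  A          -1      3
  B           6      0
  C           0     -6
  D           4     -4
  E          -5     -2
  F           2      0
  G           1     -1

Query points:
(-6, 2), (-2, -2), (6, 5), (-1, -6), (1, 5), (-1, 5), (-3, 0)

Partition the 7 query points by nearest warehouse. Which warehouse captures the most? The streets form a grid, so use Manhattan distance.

E

(-6, 2) — d to each: A:6, B:14, C:14, D:16, E:5, F:10, G:10 → nearest is E
(-2, -2) — d to each: A:6, B:10, C:6, D:8, E:3, F:6, G:4 → nearest is E
(6, 5) — d to each: A:9, B:5, C:17, D:11, E:18, F:9, G:11 → nearest is B
(-1, -6) — d to each: A:9, B:13, C:1, D:7, E:8, F:9, G:7 → nearest is C
(1, 5) — d to each: A:4, B:10, C:12, D:12, E:13, F:6, G:6 → nearest is A
(-1, 5) — d to each: A:2, B:12, C:12, D:14, E:11, F:8, G:8 → nearest is A
(-3, 0) — d to each: A:5, B:9, C:9, D:11, E:4, F:5, G:5 → nearest is E
Tally — A:2, B:1, C:1, E:3. E captures the most (3).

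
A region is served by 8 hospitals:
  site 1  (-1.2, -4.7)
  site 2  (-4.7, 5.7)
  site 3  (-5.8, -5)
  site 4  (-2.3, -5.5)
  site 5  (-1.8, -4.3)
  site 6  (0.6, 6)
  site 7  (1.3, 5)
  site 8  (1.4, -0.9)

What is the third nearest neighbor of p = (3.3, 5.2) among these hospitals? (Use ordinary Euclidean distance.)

site 8

Since √ is increasing, it suffices to compare squared distances:
d²(p, site 1) = (3.3−(-1.2))² + (5.2−(-4.7))² = 20.25 + 98.01 = 118.26
d²(p, site 2) = (3.3−(-4.7))² + (5.2−5.7)² = 64 + 0.25 = 64.25
d²(p, site 3) = (3.3−(-5.8))² + (5.2−(-5))² = 82.81 + 104.04 = 186.85
d²(p, site 4) = (3.3−(-2.3))² + (5.2−(-5.5))² = 31.36 + 114.49 = 145.85
d²(p, site 5) = (3.3−(-1.8))² + (5.2−(-4.3))² = 26.01 + 90.25 = 116.26
d²(p, site 6) = (3.3−0.6)² + (5.2−6)² = 7.29 + 0.64 = 7.93
d²(p, site 7) = (3.3−1.3)² + (5.2−5)² = 4 + 0.04 = 4.04
d²(p, site 8) = (3.3−1.4)² + (5.2−(-0.9))² = 3.61 + 37.21 = 40.82
Sorted ascending: site 7, site 6, site 8, site 2, … — the third-nearest is site 8.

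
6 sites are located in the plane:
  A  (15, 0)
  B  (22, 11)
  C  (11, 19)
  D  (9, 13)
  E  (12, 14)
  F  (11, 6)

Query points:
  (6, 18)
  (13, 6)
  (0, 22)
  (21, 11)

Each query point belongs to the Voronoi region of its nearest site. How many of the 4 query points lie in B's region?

(6, 18) — d² to each: A:405, B:305, C:26, D:34, E:52, F:169 → nearest is C
(13, 6) — d² to each: A:40, B:106, C:173, D:65, E:65, F:4 → nearest is F
(0, 22) — d² to each: A:709, B:605, C:130, D:162, E:208, F:377 → nearest is C
(21, 11) — d² to each: A:157, B:1, C:164, D:148, E:90, F:125 → nearest is B
1 of the 4 points has B as nearest.

1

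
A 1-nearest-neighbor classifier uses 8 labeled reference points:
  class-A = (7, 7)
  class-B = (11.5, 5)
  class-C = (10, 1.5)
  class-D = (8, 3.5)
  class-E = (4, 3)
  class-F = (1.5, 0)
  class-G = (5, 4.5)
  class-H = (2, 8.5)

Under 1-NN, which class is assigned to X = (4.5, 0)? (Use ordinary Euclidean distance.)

Since √ is increasing, it suffices to compare squared distances:
d²(X, class-A) = 6.25 + 49 = 55.25
d²(X, class-B) = 49 + 25 = 74
d²(X, class-C) = 30.25 + 2.25 = 32.5
d²(X, class-D) = 12.25 + 12.25 = 24.5
d²(X, class-E) = 0.25 + 9 = 9.25
d²(X, class-F) = 9 + 0 = 9
d²(X, class-G) = 0.25 + 20.25 = 20.5
d²(X, class-H) = 6.25 + 72.25 = 78.5
Minimum is at class-F.

class-F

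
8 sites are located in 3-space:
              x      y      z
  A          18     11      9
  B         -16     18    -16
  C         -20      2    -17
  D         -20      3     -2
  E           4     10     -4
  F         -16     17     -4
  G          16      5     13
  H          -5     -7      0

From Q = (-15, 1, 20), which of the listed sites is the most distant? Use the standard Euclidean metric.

Since √ is increasing, it suffices to compare squared distances:
|QA|² = (-15−18)² + (1−11)² + (20−9)² = 1089 + 100 + 121 = 1310
|QB|² = (-15−(-16))² + (1−18)² + (20−(-16))² = 1 + 289 + 1296 = 1586
|QC|² = (-15−(-20))² + (1−2)² + (20−(-17))² = 25 + 1 + 1369 = 1395
|QD|² = (-15−(-20))² + (1−3)² + (20−(-2))² = 25 + 4 + 484 = 513
|QE|² = (-15−4)² + (1−10)² + (20−(-4))² = 361 + 81 + 576 = 1018
|QF|² = (-15−(-16))² + (1−17)² + (20−(-4))² = 1 + 256 + 576 = 833
|QG|² = (-15−16)² + (1−5)² + (20−13)² = 961 + 16 + 49 = 1026
|QH|² = (-15−(-5))² + (1−(-7))² + (20−0)² = 100 + 64 + 400 = 564
The largest is to B.

B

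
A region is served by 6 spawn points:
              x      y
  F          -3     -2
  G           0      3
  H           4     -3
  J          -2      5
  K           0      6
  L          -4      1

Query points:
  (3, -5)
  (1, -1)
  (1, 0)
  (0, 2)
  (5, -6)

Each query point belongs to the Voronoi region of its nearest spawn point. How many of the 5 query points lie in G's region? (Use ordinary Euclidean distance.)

2

(3, -5) — d² to each: F:45, G:73, H:5, J:125, K:130, L:85 → nearest is H
(1, -1) — d² to each: F:17, G:17, H:13, J:45, K:50, L:29 → nearest is H
(1, 0) — d² to each: F:20, G:10, H:18, J:34, K:37, L:26 → nearest is G
(0, 2) — d² to each: F:25, G:1, H:41, J:13, K:16, L:17 → nearest is G
(5, -6) — d² to each: F:80, G:106, H:10, J:170, K:169, L:130 → nearest is H
2 of the 5 points have G as nearest.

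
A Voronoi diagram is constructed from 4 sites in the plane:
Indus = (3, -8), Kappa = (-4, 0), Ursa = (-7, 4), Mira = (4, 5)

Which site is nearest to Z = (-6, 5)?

Since √ is increasing, it suffices to compare squared distances:
d²(Z, Indus) = (-6−3)² + (5−(-8))² = 81 + 169 = 250
d²(Z, Kappa) = (-6−(-4))² + (5−0)² = 4 + 25 = 29
d²(Z, Ursa) = (-6−(-7))² + (5−4)² = 1 + 1 = 2
d²(Z, Mira) = (-6−4)² + (5−5)² = 100 + 0 = 100
Minimum is at Ursa.

Ursa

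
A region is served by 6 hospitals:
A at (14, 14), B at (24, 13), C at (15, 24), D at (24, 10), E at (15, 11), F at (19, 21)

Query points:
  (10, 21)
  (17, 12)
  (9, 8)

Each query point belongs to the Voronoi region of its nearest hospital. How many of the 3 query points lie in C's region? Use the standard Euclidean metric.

1

(10, 21) — d² to each: A:65, B:260, C:34, D:317, E:125, F:81 → nearest is C
(17, 12) — d² to each: A:13, B:50, C:148, D:53, E:5, F:85 → nearest is E
(9, 8) — d² to each: A:61, B:250, C:292, D:229, E:45, F:269 → nearest is E
1 of the 3 points has C as nearest.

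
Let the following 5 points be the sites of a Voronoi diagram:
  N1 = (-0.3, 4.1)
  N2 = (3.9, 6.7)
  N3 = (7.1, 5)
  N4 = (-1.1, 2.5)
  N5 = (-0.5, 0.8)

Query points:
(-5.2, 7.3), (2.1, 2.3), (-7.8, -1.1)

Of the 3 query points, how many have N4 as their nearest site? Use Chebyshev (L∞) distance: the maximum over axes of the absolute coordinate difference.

2

(-5.2, 7.3) — d to each: N1:4.9, N2:9.1, N3:12.3, N4:4.8, N5:6.5 → nearest is N4
(2.1, 2.3) — d to each: N1:2.4, N2:4.4, N3:5, N4:3.2, N5:2.6 → nearest is N1
(-7.8, -1.1) — d to each: N1:7.5, N2:11.7, N3:14.9, N4:6.7, N5:7.3 → nearest is N4
2 of the 3 points have N4 as nearest.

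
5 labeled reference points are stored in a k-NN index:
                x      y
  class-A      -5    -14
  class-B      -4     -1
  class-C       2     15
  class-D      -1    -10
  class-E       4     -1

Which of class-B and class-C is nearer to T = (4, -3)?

class-B

Compare squared distances:
d²(T, class-B) = (4−(-4))² + (-3−(-1))² = 64 + 4 = 68
d²(T, class-C) = (4−2)² + (-3−15)² = 4 + 324 = 328
68 < 328, so class-B is closer.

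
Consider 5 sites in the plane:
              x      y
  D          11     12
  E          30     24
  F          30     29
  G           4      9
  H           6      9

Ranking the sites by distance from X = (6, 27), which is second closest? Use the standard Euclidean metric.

Compare squared distances (the ordering matches that of the actual distances):
|XD|² = (6−11)² + (27−12)² = 25 + 225 = 250
|XE|² = (6−30)² + (27−24)² = 576 + 9 = 585
|XF|² = (6−30)² + (27−29)² = 576 + 4 = 580
|XG|² = (6−4)² + (27−9)² = 4 + 324 = 328
|XH|² = (6−6)² + (27−9)² = 0 + 324 = 324
Sorted ascending: D, H, G, … — the second-nearest is H.

H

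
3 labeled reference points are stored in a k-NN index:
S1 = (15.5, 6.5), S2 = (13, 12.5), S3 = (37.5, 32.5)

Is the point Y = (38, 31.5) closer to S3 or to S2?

S3

Compare squared distances:
|YS3|² = (38−37.5)² + (31.5−32.5)² = 0.25 + 1 = 1.25
|YS2|² = (38−13)² + (31.5−12.5)² = 625 + 361 = 986
1.25 < 986, so S3 is closer.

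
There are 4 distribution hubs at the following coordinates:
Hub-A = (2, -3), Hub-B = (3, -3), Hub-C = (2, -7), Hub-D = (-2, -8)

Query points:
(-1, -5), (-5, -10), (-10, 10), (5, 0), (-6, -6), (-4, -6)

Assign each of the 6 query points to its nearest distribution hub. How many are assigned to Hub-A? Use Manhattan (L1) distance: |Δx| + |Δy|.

1

(-1, -5) — d to each: Hub-A:5, Hub-B:6, Hub-C:5, Hub-D:4 → nearest is Hub-D
(-5, -10) — d to each: Hub-A:14, Hub-B:15, Hub-C:10, Hub-D:5 → nearest is Hub-D
(-10, 10) — d to each: Hub-A:25, Hub-B:26, Hub-C:29, Hub-D:26 → nearest is Hub-A
(5, 0) — d to each: Hub-A:6, Hub-B:5, Hub-C:10, Hub-D:15 → nearest is Hub-B
(-6, -6) — d to each: Hub-A:11, Hub-B:12, Hub-C:9, Hub-D:6 → nearest is Hub-D
(-4, -6) — d to each: Hub-A:9, Hub-B:10, Hub-C:7, Hub-D:4 → nearest is Hub-D
1 of the 6 points has Hub-A as nearest.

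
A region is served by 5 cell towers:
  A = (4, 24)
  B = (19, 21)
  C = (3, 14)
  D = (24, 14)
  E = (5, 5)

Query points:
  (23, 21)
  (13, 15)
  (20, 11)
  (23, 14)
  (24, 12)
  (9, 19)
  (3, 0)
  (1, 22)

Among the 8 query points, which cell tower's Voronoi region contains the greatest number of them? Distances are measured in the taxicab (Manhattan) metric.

D

(23, 21) — d to each: A:22, B:4, C:27, D:8, E:34 → nearest is B
(13, 15) — d to each: A:18, B:12, C:11, D:12, E:18 → nearest is C
(20, 11) — d to each: A:29, B:11, C:20, D:7, E:21 → nearest is D
(23, 14) — d to each: A:29, B:11, C:20, D:1, E:27 → nearest is D
(24, 12) — d to each: A:32, B:14, C:23, D:2, E:26 → nearest is D
(9, 19) — d to each: A:10, B:12, C:11, D:20, E:18 → nearest is A
(3, 0) — d to each: A:25, B:37, C:14, D:35, E:7 → nearest is E
(1, 22) — d to each: A:5, B:19, C:10, D:31, E:21 → nearest is A
Tally — A:2, B:1, C:1, D:3, E:1. D captures the most (3).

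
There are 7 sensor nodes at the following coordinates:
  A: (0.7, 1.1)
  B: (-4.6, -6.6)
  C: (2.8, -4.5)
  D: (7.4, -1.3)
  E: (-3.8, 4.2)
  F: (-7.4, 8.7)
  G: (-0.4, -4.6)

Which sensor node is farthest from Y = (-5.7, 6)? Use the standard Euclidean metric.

Squared Euclidean distances:
|YA|² = (-5.7−0.7)² + (6−1.1)² = 40.96 + 24.01 = 64.97
|YB|² = (-5.7−(-4.6))² + (6−(-6.6))² = 1.21 + 158.76 = 159.97
|YC|² = (-5.7−2.8)² + (6−(-4.5))² = 72.25 + 110.25 = 182.5
|YD|² = (-5.7−7.4)² + (6−(-1.3))² = 171.61 + 53.29 = 224.9
|YE|² = (-5.7−(-3.8))² + (6−4.2)² = 3.61 + 3.24 = 6.85
|YF|² = (-5.7−(-7.4))² + (6−8.7)² = 2.89 + 7.29 = 10.18
|YG|² = (-5.7−(-0.4))² + (6−(-4.6))² = 28.09 + 112.36 = 140.45
The largest is to D.

D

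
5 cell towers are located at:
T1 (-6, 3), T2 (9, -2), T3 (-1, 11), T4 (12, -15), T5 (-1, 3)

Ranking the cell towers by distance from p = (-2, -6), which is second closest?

Since √ is increasing, it suffices to compare squared distances:
|pT1|² = (-2−(-6))² + (-6−3)² = 16 + 81 = 97
|pT2|² = (-2−9)² + (-6−(-2))² = 121 + 16 = 137
|pT3|² = (-2−(-1))² + (-6−11)² = 1 + 289 = 290
|pT4|² = (-2−12)² + (-6−(-15))² = 196 + 81 = 277
|pT5|² = (-2−(-1))² + (-6−3)² = 1 + 81 = 82
Sorted ascending: T5, T1, T2, … — the second-nearest is T1.

T1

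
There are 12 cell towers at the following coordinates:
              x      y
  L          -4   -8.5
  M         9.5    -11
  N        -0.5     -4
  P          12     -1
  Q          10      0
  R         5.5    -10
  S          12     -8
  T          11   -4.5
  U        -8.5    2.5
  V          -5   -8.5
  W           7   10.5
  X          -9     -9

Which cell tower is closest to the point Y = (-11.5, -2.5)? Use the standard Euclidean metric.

U

Since √ is increasing, it suffices to compare squared distances:
|YL|² = 56.25 + 36 = 92.25
|YM|² = 441 + 72.25 = 513.25
|YN|² = 121 + 2.25 = 123.25
|YP|² = 552.25 + 2.25 = 554.5
|YQ|² = 462.25 + 6.25 = 468.5
|YR|² = 289 + 56.25 = 345.25
|YS|² = 552.25 + 30.25 = 582.5
|YT|² = 506.25 + 4 = 510.25
|YU|² = 9 + 25 = 34
|YV|² = 42.25 + 36 = 78.25
|YW|² = 342.25 + 169 = 511.25
|YX|² = 6.25 + 42.25 = 48.5
The smallest is to U, so Y lies in the Voronoi region of U.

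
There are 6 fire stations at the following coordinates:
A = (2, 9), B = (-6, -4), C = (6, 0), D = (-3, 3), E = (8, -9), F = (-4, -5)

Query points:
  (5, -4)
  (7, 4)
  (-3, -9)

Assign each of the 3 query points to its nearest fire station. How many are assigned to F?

1

(5, -4) — d² to each: A:178, B:121, C:17, D:113, E:34, F:82 → nearest is C
(7, 4) — d² to each: A:50, B:233, C:17, D:101, E:170, F:202 → nearest is C
(-3, -9) — d² to each: A:349, B:34, C:162, D:144, E:121, F:17 → nearest is F
1 of the 3 points has F as nearest.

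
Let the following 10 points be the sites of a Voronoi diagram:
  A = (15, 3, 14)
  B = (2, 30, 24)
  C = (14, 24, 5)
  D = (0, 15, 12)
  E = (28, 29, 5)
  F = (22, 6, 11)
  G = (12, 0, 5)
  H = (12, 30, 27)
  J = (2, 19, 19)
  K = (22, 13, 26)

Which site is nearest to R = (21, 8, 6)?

F

Since √ is increasing, it suffices to compare squared distances:
|RA|² = (21−15)² + (8−3)² + (6−14)² = 36 + 25 + 64 = 125
|RB|² = (21−2)² + (8−30)² + (6−24)² = 361 + 484 + 324 = 1169
|RC|² = (21−14)² + (8−24)² + (6−5)² = 49 + 256 + 1 = 306
|RD|² = (21−0)² + (8−15)² + (6−12)² = 441 + 49 + 36 = 526
|RE|² = (21−28)² + (8−29)² + (6−5)² = 49 + 441 + 1 = 491
|RF|² = (21−22)² + (8−6)² + (6−11)² = 1 + 4 + 25 = 30
|RG|² = (21−12)² + (8−0)² + (6−5)² = 81 + 64 + 1 = 146
|RH|² = (21−12)² + (8−30)² + (6−27)² = 81 + 484 + 441 = 1006
|RJ|² = (21−2)² + (8−19)² + (6−19)² = 361 + 121 + 169 = 651
|RK|² = (21−22)² + (8−13)² + (6−26)² = 1 + 25 + 400 = 426
The smallest is to F, so R lies in the Voronoi region of F.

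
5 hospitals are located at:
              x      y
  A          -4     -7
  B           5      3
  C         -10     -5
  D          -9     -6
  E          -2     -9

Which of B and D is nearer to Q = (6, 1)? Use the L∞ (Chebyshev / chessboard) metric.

B

d(Q,B) = max(1, 2) = 2
d(Q,D) = max(15, 7) = 15
2 < 15, so B is closer.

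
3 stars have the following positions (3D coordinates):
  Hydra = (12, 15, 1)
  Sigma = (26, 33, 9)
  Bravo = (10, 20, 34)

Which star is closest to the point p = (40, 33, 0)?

Compare squared distances (the ordering matches that of the actual distances):
d²(p, Hydra) = (40−12)² + (33−15)² + (0−1)² = 784 + 324 + 1 = 1109
d²(p, Sigma) = (40−26)² + (33−33)² + (0−9)² = 196 + 0 + 81 = 277
d²(p, Bravo) = (40−10)² + (33−20)² + (0−34)² = 900 + 169 + 1156 = 2225
The smallest is to Sigma, so p lies in the Voronoi region of Sigma.

Sigma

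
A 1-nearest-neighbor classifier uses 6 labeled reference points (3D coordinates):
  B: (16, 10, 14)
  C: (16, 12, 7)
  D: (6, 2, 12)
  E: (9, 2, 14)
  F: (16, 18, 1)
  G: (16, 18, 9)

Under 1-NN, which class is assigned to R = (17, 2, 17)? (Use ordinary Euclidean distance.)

Compare squared distances (the ordering matches that of the actual distances):
|RB|² = 1 + 64 + 9 = 74
|RC|² = 1 + 100 + 100 = 201
|RD|² = 121 + 0 + 25 = 146
|RE|² = 64 + 0 + 9 = 73
|RF|² = 1 + 256 + 256 = 513
|RG|² = 1 + 256 + 64 = 321
Minimum is at E.

E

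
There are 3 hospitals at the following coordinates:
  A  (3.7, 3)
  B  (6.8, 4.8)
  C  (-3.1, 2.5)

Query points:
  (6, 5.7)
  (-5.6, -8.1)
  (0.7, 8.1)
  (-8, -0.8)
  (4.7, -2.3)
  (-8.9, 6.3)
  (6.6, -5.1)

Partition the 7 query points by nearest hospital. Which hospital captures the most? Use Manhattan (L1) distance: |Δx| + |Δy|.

(6, 5.7) — d to each: A:5, B:1.7, C:12.3 → nearest is B
(-5.6, -8.1) — d to each: A:20.4, B:25.3, C:13.1 → nearest is C
(0.7, 8.1) — d to each: A:8.1, B:9.4, C:9.4 → nearest is A
(-8, -0.8) — d to each: A:15.5, B:20.4, C:8.2 → nearest is C
(4.7, -2.3) — d to each: A:6.3, B:9.2, C:12.6 → nearest is A
(-8.9, 6.3) — d to each: A:15.9, B:17.2, C:9.6 → nearest is C
(6.6, -5.1) — d to each: A:11, B:10.1, C:17.3 → nearest is B
Tally — A:2, B:2, C:3. C captures the most (3).

C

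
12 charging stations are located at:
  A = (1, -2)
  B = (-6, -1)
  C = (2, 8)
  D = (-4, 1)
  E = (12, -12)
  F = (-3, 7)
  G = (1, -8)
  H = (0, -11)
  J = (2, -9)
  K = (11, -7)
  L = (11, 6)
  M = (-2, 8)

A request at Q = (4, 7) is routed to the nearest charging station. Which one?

C

Squared Euclidean distances:
|QA|² = (4−1)² + (7−(-2))² = 9 + 81 = 90
|QB|² = (4−(-6))² + (7−(-1))² = 100 + 64 = 164
|QC|² = (4−2)² + (7−8)² = 4 + 1 = 5
|QD|² = (4−(-4))² + (7−1)² = 64 + 36 = 100
|QE|² = (4−12)² + (7−(-12))² = 64 + 361 = 425
|QF|² = (4−(-3))² + (7−7)² = 49 + 0 = 49
|QG|² = (4−1)² + (7−(-8))² = 9 + 225 = 234
|QH|² = (4−0)² + (7−(-11))² = 16 + 324 = 340
|QJ|² = (4−2)² + (7−(-9))² = 4 + 256 = 260
|QK|² = (4−11)² + (7−(-7))² = 49 + 196 = 245
|QL|² = (4−11)² + (7−6)² = 49 + 1 = 50
|QM|² = (4−(-2))² + (7−8)² = 36 + 1 = 37
Minimum is at C.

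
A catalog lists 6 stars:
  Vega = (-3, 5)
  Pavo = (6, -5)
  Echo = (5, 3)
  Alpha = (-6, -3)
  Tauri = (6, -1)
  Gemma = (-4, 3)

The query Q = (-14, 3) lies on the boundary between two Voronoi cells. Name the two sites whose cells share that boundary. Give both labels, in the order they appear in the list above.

Alpha and Gemma

Squared distances from Q to each site:
d²(Q, Vega) = (-14−(-3))² + (3−5)² = 121 + 4 = 125
d²(Q, Pavo) = (-14−6)² + (3−(-5))² = 400 + 64 = 464
d²(Q, Echo) = (-14−5)² + (3−3)² = 361 + 0 = 361
d²(Q, Alpha) = (-14−(-6))² + (3−(-3))² = 64 + 36 = 100
d²(Q, Tauri) = (-14−6)² + (3−(-1))² = 400 + 16 = 416
d²(Q, Gemma) = (-14−(-4))² + (3−3)² = 100 + 0 = 100
Q is equidistant from Alpha and Gemma (both at squared distance 100), and every other site is strictly farther — so Q lies on the Alpha–Gemma Voronoi edge.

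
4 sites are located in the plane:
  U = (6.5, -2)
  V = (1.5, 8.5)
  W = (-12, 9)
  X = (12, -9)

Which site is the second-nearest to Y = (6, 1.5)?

Squared Euclidean distances:
|YU|² = 0.25 + 12.25 = 12.5
|YV|² = 20.25 + 49 = 69.25
|YW|² = 324 + 56.25 = 380.25
|YX|² = 36 + 110.25 = 146.25
Sorted ascending: U, V, X, … — the second-nearest is V.

V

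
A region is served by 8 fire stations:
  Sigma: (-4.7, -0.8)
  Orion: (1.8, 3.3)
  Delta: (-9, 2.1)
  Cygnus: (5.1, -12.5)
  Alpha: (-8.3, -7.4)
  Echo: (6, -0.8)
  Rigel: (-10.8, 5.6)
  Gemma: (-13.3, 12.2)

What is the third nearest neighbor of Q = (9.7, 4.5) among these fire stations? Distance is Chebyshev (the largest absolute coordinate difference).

d(Q, Sigma) = max(14.4, 5.3) = 14.4
d(Q, Orion) = max(7.9, 1.2) = 7.9
d(Q, Delta) = max(18.7, 2.4) = 18.7
d(Q, Cygnus) = max(4.6, 17) = 17
d(Q, Alpha) = max(18, 11.9) = 18
d(Q, Echo) = max(3.7, 5.3) = 5.3
d(Q, Rigel) = max(20.5, 1.1) = 20.5
d(Q, Gemma) = max(23, 7.7) = 23
Sorted ascending: Echo, Orion, Sigma, Cygnus, … — the third-nearest is Sigma.

Sigma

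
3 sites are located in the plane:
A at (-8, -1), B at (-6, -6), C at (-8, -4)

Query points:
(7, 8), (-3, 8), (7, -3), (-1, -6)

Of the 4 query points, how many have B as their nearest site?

2

(7, 8) — d² to each: A:306, B:365, C:369 → nearest is A
(-3, 8) — d² to each: A:106, B:205, C:169 → nearest is A
(7, -3) — d² to each: A:229, B:178, C:226 → nearest is B
(-1, -6) — d² to each: A:74, B:25, C:53 → nearest is B
2 of the 4 points have B as nearest.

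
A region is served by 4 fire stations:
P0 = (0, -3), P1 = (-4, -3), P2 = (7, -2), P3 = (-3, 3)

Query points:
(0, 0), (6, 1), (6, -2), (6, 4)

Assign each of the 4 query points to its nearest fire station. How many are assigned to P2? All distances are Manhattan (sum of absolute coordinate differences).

3

(0, 0) — d to each: P0:3, P1:7, P2:9, P3:6 → nearest is P0
(6, 1) — d to each: P0:10, P1:14, P2:4, P3:11 → nearest is P2
(6, -2) — d to each: P0:7, P1:11, P2:1, P3:14 → nearest is P2
(6, 4) — d to each: P0:13, P1:17, P2:7, P3:10 → nearest is P2
3 of the 4 points have P2 as nearest.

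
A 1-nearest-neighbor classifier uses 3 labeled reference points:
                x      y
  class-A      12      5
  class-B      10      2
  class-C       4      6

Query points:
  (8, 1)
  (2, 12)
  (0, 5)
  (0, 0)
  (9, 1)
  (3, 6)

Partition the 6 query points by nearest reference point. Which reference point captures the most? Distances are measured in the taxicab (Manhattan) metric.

(8, 1) — d to each: class-A:8, class-B:3, class-C:9 → nearest is class-B
(2, 12) — d to each: class-A:17, class-B:18, class-C:8 → nearest is class-C
(0, 5) — d to each: class-A:12, class-B:13, class-C:5 → nearest is class-C
(0, 0) — d to each: class-A:17, class-B:12, class-C:10 → nearest is class-C
(9, 1) — d to each: class-A:7, class-B:2, class-C:10 → nearest is class-B
(3, 6) — d to each: class-A:10, class-B:11, class-C:1 → nearest is class-C
Tally — class-B:2, class-C:4. class-C captures the most (4).

class-C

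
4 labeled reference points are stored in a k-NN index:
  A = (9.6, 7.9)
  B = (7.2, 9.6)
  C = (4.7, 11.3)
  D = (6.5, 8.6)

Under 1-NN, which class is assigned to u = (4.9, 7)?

Since √ is increasing, it suffices to compare squared distances:
|uA|² = 22.09 + 0.81 = 22.9
|uB|² = 5.29 + 6.76 = 12.05
|uC|² = 0.04 + 18.49 = 18.53
|uD|² = 2.56 + 2.56 = 5.12
Minimum is at D.

D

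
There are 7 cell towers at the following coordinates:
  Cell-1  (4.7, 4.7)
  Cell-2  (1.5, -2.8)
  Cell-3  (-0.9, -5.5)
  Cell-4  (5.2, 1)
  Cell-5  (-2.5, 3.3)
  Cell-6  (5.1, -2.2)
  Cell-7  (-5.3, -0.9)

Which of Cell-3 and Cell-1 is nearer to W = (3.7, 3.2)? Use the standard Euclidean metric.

Cell-1

Compare squared distances:
d²(W, Cell-3) = (3.7−(-0.9))² + (3.2−(-5.5))² = 21.16 + 75.69 = 96.85
d²(W, Cell-1) = (3.7−4.7)² + (3.2−4.7)² = 1 + 2.25 = 3.25
96.85 > 3.25, so Cell-1 is closer.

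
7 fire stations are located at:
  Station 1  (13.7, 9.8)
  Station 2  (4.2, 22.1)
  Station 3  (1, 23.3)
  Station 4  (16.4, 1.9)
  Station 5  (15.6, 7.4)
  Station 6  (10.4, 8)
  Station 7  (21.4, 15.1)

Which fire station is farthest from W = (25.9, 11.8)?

Compare squared distances (the ordering matches that of the actual distances):
d²(W, Station 1) = (25.9−13.7)² + (11.8−9.8)² = 148.84 + 4 = 152.84
d²(W, Station 2) = (25.9−4.2)² + (11.8−22.1)² = 470.89 + 106.09 = 576.98
d²(W, Station 3) = (25.9−1)² + (11.8−23.3)² = 620.01 + 132.25 = 752.26
d²(W, Station 4) = (25.9−16.4)² + (11.8−1.9)² = 90.25 + 98.01 = 188.26
d²(W, Station 5) = (25.9−15.6)² + (11.8−7.4)² = 106.09 + 19.36 = 125.45
d²(W, Station 6) = (25.9−10.4)² + (11.8−8)² = 240.25 + 14.44 = 254.69
d²(W, Station 7) = (25.9−21.4)² + (11.8−15.1)² = 20.25 + 10.89 = 31.14
The largest is to Station 3.

Station 3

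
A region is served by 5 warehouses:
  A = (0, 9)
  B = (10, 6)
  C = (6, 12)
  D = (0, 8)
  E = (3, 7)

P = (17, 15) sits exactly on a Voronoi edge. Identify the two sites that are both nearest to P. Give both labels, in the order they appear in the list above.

B and C

Squared distances from P to each site:
|PA|² = (17−0)² + (15−9)² = 289 + 36 = 325
|PB|² = (17−10)² + (15−6)² = 49 + 81 = 130
|PC|² = (17−6)² + (15−12)² = 121 + 9 = 130
|PD|² = (17−0)² + (15−8)² = 289 + 49 = 338
|PE|² = (17−3)² + (15−7)² = 196 + 64 = 260
P is equidistant from B and C (both at squared distance 130), and every other site is strictly farther — so P lies on the B–C Voronoi edge.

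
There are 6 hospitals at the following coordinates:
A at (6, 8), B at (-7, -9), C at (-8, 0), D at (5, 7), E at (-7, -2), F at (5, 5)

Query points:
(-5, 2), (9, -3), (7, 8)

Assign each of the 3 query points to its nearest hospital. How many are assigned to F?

(-5, 2) — d² to each: A:157, B:125, C:13, D:125, E:20, F:109 → nearest is C
(9, -3) — d² to each: A:130, B:292, C:298, D:116, E:257, F:80 → nearest is F
(7, 8) — d² to each: A:1, B:485, C:289, D:5, E:296, F:13 → nearest is A
1 of the 3 points has F as nearest.

1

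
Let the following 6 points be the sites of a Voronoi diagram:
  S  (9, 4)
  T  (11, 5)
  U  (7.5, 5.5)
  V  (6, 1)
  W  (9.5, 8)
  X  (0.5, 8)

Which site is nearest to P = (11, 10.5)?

Squared Euclidean distances:
|PS|² = 4 + 42.25 = 46.25
|PT|² = 0 + 30.25 = 30.25
|PU|² = 12.25 + 25 = 37.25
|PV|² = 25 + 90.25 = 115.25
|PW|² = 2.25 + 6.25 = 8.5
|PX|² = 110.25 + 6.25 = 116.5
W is nearest.

W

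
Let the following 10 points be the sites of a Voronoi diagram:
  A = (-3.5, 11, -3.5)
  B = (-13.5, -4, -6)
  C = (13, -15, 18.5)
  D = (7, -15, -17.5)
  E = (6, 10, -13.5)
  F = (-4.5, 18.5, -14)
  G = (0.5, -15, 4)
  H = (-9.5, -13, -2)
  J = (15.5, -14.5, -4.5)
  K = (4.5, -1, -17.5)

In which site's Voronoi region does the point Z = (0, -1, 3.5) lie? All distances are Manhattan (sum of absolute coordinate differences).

d(Z,A) = |0−(-3.5)| + |-1−11| + |3.5−(-3.5)| = 3.5 + 12 + 7 = 22.5
d(Z,B) = |0−(-13.5)| + |-1−(-4)| + |3.5−(-6)| = 13.5 + 3 + 9.5 = 26
d(Z,C) = |0−13| + |-1−(-15)| + |3.5−18.5| = 13 + 14 + 15 = 42
d(Z,D) = |0−7| + |-1−(-15)| + |3.5−(-17.5)| = 7 + 14 + 21 = 42
d(Z,E) = |0−6| + |-1−10| + |3.5−(-13.5)| = 6 + 11 + 17 = 34
d(Z,F) = |0−(-4.5)| + |-1−18.5| + |3.5−(-14)| = 4.5 + 19.5 + 17.5 = 41.5
d(Z,G) = |0−0.5| + |-1−(-15)| + |3.5−4| = 0.5 + 14 + 0.5 = 15
d(Z,H) = |0−(-9.5)| + |-1−(-13)| + |3.5−(-2)| = 9.5 + 12 + 5.5 = 27
d(Z,J) = |0−15.5| + |-1−(-14.5)| + |3.5−(-4.5)| = 15.5 + 13.5 + 8 = 37
d(Z,K) = |0−4.5| + |-1−(-1)| + |3.5−(-17.5)| = 4.5 + 0 + 21 = 25.5
Minimum is at G.

G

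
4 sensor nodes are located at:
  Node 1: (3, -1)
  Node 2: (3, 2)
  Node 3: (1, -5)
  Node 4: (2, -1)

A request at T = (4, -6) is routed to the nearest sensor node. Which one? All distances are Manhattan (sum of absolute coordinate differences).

d(T, Node 1) = 1 + 5 = 6
d(T, Node 2) = 1 + 8 = 9
d(T, Node 3) = 3 + 1 = 4
d(T, Node 4) = 2 + 5 = 7
The smallest is to Node 3, so T lies in the Voronoi region of Node 3.

Node 3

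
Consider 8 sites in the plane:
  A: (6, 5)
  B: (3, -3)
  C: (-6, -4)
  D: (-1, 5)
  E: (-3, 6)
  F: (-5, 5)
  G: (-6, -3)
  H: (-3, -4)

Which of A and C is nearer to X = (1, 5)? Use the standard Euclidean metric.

A

Compare squared distances:
|XA|² = (1−6)² + (5−5)² = 25 + 0 = 25
|XC|² = (1−(-6))² + (5−(-4))² = 49 + 81 = 130
25 < 130, so A is closer.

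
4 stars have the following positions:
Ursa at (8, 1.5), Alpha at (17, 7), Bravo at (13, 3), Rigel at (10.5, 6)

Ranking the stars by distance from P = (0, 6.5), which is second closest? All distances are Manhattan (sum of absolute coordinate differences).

d(P, Ursa) = |0−8| + |6.5−1.5| = 8 + 5 = 13
d(P, Alpha) = |0−17| + |6.5−7| = 17 + 0.5 = 17.5
d(P, Bravo) = |0−13| + |6.5−3| = 13 + 3.5 = 16.5
d(P, Rigel) = |0−10.5| + |6.5−6| = 10.5 + 0.5 = 11
Sorted ascending: Rigel, Ursa, Bravo, … — the second-nearest is Ursa.

Ursa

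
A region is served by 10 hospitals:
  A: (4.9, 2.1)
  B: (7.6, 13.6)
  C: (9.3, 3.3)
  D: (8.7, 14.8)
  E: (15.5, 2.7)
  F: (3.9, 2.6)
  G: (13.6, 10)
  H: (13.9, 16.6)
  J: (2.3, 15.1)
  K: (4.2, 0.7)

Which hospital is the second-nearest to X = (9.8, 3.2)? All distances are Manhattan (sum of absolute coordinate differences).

A

d(X,A) = |9.8−4.9| + |3.2−2.1| = 4.9 + 1.1 = 6
d(X,B) = |9.8−7.6| + |3.2−13.6| = 2.2 + 10.4 = 12.6
d(X,C) = |9.8−9.3| + |3.2−3.3| = 0.5 + 0.1 = 0.6
d(X,D) = |9.8−8.7| + |3.2−14.8| = 1.1 + 11.6 = 12.7
d(X,E) = |9.8−15.5| + |3.2−2.7| = 5.7 + 0.5 = 6.2
d(X,F) = |9.8−3.9| + |3.2−2.6| = 5.9 + 0.6 = 6.5
d(X,G) = |9.8−13.6| + |3.2−10| = 3.8 + 6.8 = 10.6
d(X,H) = |9.8−13.9| + |3.2−16.6| = 4.1 + 13.4 = 17.5
d(X,J) = |9.8−2.3| + |3.2−15.1| = 7.5 + 11.9 = 19.4
d(X,K) = |9.8−4.2| + |3.2−0.7| = 5.6 + 2.5 = 8.1
Sorted ascending: C, A, E, … — the second-nearest is A.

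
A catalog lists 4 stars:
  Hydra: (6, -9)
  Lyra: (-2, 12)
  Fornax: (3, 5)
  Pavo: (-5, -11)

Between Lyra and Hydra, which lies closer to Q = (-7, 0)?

Lyra

Compare squared distances:
d²(Q, Lyra) = (-7−(-2))² + (0−12)² = 25 + 144 = 169
d²(Q, Hydra) = (-7−6)² + (0−(-9))² = 169 + 81 = 250
169 < 250, so Lyra is closer.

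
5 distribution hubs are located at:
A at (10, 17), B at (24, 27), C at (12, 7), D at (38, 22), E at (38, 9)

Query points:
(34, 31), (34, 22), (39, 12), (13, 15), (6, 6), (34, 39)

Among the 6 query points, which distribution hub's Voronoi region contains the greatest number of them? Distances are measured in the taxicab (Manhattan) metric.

D

(34, 31) — d to each: A:38, B:14, C:46, D:13, E:26 → nearest is D
(34, 22) — d to each: A:29, B:15, C:37, D:4, E:17 → nearest is D
(39, 12) — d to each: A:34, B:30, C:32, D:11, E:4 → nearest is E
(13, 15) — d to each: A:5, B:23, C:9, D:32, E:31 → nearest is A
(6, 6) — d to each: A:15, B:39, C:7, D:48, E:35 → nearest is C
(34, 39) — d to each: A:46, B:22, C:54, D:21, E:34 → nearest is D
Tally — A:1, C:1, D:3, E:1. D captures the most (3).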